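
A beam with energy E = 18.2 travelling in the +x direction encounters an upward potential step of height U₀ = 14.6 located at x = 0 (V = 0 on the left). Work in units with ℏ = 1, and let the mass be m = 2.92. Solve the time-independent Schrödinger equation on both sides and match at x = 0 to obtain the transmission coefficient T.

T = 0.852

On each side the TISE gives plane waves with k = √(2m(E − V))/ℏ: k₁ = √(2·2.92·18.2) = 10.31, k₂ = √(2·2.92·3.6) = 4.585.
Continuity of ψ and ψ′ at the step yields the reflection amplitude r = (k₁ − k₂)/(k₁ + k₂) = 0.3843; thus R = |r|² = 0.1477, T = 0.8523.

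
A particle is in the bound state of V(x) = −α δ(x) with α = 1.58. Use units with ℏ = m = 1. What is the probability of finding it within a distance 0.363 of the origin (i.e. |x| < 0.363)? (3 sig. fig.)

P = 0.682

The normalised bound state is ψ = √κ e^{−κ|x|} with κ = mα/ℏ² = 1.580.
P(|x| < d) = ∫_{−d}^{d} κ e^{−2κ|x|} dx = 1 − e^{−2κd} = 1 − e^{−1.147} = 0.6824.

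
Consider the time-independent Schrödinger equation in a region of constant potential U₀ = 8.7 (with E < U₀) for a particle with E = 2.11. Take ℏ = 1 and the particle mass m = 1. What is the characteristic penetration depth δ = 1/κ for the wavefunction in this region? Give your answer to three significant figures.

δ = 0.275

Since E < U₀ the TISE in this region is ψ'' = κ²ψ with κ = √(2m(U₀ − E))/ℏ.
κ = √(2 × 1 × 6.59) = 3.630. The penetration depth is δ = 1/κ = 0.275.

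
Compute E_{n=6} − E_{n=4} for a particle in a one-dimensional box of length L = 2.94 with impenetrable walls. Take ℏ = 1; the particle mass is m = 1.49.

E_n = n²π²ℏ²/(2mL²), so ΔE = (6² − 4²) π²ℏ²/(2mL²).
ΔE = 20 × π² / (2 × 1.49 × 2.94²) = 7.663.

ΔE = 7.66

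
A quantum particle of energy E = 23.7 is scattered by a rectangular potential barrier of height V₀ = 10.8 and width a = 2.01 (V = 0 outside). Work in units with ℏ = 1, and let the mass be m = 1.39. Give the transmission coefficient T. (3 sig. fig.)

T = 0.976

Above the barrier the interior wavenumber is k₂ = √(2m(E − V₀))/ℏ = 5.988, giving phase k₂a = 12.04.
Matching at both interfaces gives T⁻¹ = 1 + V₀² sin²(k₂a) / [4E(E − V₀)] = 1.024, hence T = 0.976.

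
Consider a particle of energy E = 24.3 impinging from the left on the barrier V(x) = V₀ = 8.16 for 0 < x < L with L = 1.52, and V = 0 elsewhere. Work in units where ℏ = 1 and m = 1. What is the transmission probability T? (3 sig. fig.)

T = 0.979

E > V₀: inside the barrier k₂ = √(2m(E − V₀))/ℏ = 5.682, k₂L = 8.636.
Matching at both interfaces gives T⁻¹ = 1 + V₀² sin²(k₂L) / [4E(E − V₀)] = 1.021, hence T = 0.979.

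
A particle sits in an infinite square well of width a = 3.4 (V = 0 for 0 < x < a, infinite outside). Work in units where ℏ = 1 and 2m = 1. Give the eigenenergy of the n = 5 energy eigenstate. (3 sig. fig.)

The infinite-well eigenfunctions ψ_n = √(2/a) sin(nπx/a) vanish at both walls, giving E_n = n²π²ℏ²/(2ma²).
E_5 = 5² × π² / (2 × 0.5 × 3.4²) = 21.34.

E = 21.3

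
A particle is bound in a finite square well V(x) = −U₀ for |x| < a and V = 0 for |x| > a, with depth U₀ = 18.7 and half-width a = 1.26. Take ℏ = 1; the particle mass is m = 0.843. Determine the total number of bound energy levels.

Define the well-strength parameter z₀ = (a/ℏ)√(2mU₀) = 1.26 × √(2·0.843·18.7) = 7.075.
A new bound state (alternating even/odd) appears each time z₀ passes a multiple of π/2, so N = ⌊2z₀/π⌋ + 1 = ⌊4.504⌋ + 1 = 5.

N = 5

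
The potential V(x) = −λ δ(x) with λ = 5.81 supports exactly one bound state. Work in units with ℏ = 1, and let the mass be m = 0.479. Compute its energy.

E = -8.08

The bound state is ψ(x) = √κ e^{−κ|x|}. The derivative jump ψ'(0⁺) − ψ'(0⁻) = −(2mλ/ℏ²)ψ(0) fixes κ = mλ/ℏ² = 2.783.
Then E = −ℏ²κ²/(2m) = −mλ²/(2ℏ²) = -8.085.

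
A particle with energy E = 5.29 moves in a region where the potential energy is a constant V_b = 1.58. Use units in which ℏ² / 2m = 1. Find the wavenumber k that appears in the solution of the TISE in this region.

k = 1.93

With E > V_b the solution is oscillatory, ψ ∝ e^{±ikx} with k = √(2m(E − V_b))/ℏ.
k = √(2 × 0.5 × 3.71) = 1.926.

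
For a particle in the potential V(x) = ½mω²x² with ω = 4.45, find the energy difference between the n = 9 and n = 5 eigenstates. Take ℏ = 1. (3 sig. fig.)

ΔE = 17.8

E_n = ℏω(n + ½), so ΔE = (9 − 5) ℏω = 4 × 4.45 = 17.80.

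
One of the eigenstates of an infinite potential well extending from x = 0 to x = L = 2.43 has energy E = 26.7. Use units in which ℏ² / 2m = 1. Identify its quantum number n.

n = 4

For an infinite well E_n = n²π²ℏ²/(2mL²), so n = (L/πℏ)√(2mE).
n = (2.43/π) × √(2 × 0.5 × 26.7) = 3.997 → n = 4.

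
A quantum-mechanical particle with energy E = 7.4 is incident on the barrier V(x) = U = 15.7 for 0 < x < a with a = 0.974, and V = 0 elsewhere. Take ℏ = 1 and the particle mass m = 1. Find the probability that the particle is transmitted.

T = 0.00142

E < U: inside the barrier ψ ∝ e^{±κx} with κ = √(2m(U − E))/ℏ = 4.074.
κa = 3.968, sinh(κa) = 26.44.
Matching ψ, ψ′ at both faces gives T = [1 + U² sinh²(κa) / (4E(U − E))]⁻¹ = 1/702.4 = 0.00142.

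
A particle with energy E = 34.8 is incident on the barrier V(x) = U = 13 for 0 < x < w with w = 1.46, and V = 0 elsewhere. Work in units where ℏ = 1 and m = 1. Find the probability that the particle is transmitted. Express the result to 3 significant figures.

T = 0.997

Above the barrier the interior wavenumber is k₂ = √(2m(E − U))/ℏ = 6.603, giving phase k₂w = 9.640.
Matching at both interfaces gives T⁻¹ = 1 + U² sin²(k₂w) / [4E(E − U)] = 1.003, hence T = 0.997.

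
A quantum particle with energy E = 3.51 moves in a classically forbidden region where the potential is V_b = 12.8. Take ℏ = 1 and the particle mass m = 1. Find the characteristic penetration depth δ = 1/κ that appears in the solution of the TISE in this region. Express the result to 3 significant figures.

δ = 0.232

Since E < V_b the TISE in this region is ψ'' = κ²ψ with κ = √(2m(V_b − E))/ℏ.
κ = √(2 × 1 × 9.29) = 4.310. The penetration depth is δ = 1/κ = 0.232.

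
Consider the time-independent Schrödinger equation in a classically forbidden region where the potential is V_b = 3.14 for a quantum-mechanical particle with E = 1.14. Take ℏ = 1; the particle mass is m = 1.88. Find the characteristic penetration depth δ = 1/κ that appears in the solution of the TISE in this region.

δ = 0.365

Since E < V_b the TISE in this region is ψ'' = κ²ψ with κ = √(2m(V_b − E))/ℏ.
κ = √(2 × 1.88 × 2) = 2.742. The penetration depth is δ = 1/κ = 0.365.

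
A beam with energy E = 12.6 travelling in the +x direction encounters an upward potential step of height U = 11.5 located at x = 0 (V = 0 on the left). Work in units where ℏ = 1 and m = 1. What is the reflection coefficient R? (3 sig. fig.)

R = 0.296

On each side the TISE gives plane waves with k = √(2m(E − V))/ℏ: k₁ = √(2·1·12.6) = 5.020, k₂ = √(2·1·1.1) = 1.483.
Matching ψ and ψ′ at x = 0 gives r = (k₁ − k₂)/(k₁ + k₂), so R = r² = 0.2958 and T = 1 − R = 0.7042.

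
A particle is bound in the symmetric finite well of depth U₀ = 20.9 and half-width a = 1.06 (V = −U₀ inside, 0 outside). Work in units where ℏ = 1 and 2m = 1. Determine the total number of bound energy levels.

N = 4

Define the well-strength parameter z₀ = (a/ℏ)√(2mU₀) = 1.06 × √(2·0.5·20.9) = 4.846.
The even/odd transcendental equations gain one root per π/2 in z₀, giving N = 1 + ⌊2z₀/π⌋ = 1 + ⌊3.085⌋ = 4.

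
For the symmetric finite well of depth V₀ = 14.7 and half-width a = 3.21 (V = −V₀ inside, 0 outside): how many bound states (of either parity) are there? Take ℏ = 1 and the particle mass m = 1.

Define the well-strength parameter z₀ = (a/ℏ)√(2mV₀) = 3.21 × √(2·1·14.7) = 17.41.
A new bound state (alternating even/odd) appears each time z₀ passes a multiple of π/2, so N = ⌊2z₀/π⌋ + 1 = ⌊11.08⌋ + 1 = 12.

N = 12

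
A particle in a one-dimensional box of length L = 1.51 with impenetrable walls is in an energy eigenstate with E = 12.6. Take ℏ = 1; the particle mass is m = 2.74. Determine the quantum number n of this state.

From E_n = n²π²ℏ²/(2mL²) invert to n = √(2mL²E)/(πℏ).
n = (1.51/π) × √(2 × 2.74 × 12.6) = 3.994 → n = 4.

n = 4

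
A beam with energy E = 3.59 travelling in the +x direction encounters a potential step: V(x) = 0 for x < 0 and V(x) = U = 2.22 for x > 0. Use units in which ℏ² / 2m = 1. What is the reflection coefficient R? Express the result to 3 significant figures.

R = 0.0558

On each side the TISE gives plane waves with k = √(2m(E − V))/ℏ: k₁ = √(2·½·3.59) = 1.895, k₂ = √(2·½·1.37) = 1.170.
Matching ψ and ψ′ at x = 0 gives r = (k₁ − k₂)/(k₁ + k₂), so R = r² = 0.05583 and T = 1 − R = 0.9442.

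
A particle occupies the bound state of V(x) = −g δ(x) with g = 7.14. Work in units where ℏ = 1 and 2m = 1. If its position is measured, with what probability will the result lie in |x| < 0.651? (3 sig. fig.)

P = 0.990

The normalised bound state is ψ = √κ e^{−κ|x|} with κ = mg/ℏ² = 3.570.
P(|x| < d) = ∫_{−d}^{d} κ e^{−2κ|x|} dx = 1 − e^{−2κd} = 1 − e^{−4.648} = 0.9904.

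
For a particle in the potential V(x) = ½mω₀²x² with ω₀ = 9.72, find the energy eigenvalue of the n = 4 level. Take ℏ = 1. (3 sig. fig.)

E = 43.7

The oscillator eigenvalues are E_n = ℏω₀(n + ½), so E_4 = 9.72 × 4.5 = 43.74.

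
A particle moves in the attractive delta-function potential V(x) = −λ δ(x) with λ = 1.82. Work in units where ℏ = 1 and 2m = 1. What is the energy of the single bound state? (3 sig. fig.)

For x ≠ 0 the bound state is ψ ∝ e^{−κ|x|}; integrating the TISE across the delta gives the cusp condition 2κ = 2mλ/ℏ², so κ = 0.9100.
Then E = −ℏ²κ²/(2m) = −mλ²/(2ℏ²) = -0.8281.

E = -0.828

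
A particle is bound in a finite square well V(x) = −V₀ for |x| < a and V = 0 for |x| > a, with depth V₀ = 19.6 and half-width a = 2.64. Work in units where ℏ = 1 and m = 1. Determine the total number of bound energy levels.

The dimensionless depth is z₀ = a√(2mV₀)/ℏ = 2.64 × √(39.20) = 16.53.
The even/odd transcendental equations gain one root per π/2 in z₀, giving N = 1 + ⌊2z₀/π⌋ = 1 + ⌊10.52⌋ = 11.

N = 11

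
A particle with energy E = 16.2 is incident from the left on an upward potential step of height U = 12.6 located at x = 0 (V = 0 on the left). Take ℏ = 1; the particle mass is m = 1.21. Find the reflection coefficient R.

On each side the TISE gives plane waves with k = √(2m(E − V))/ℏ: k₁ = √(2·1.21·16.2) = 6.261, k₂ = √(2·1.21·3.6) = 2.952.
Continuity of ψ and ψ′ at the step yields the reflection amplitude r = (k₁ − k₂)/(k₁ + k₂) = 0.3592; thus R = |r|² = 0.1291, T = 0.8709.

R = 0.129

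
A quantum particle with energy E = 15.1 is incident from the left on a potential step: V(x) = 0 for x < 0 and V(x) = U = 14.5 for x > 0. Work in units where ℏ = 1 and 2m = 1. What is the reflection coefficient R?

R = 0.446

The wavenumbers are k₁ = √(2mE)/ℏ = 3.886 on the left and k₂ = √(2m(E − U))/ℏ = 0.7746 on the right.
Continuity of ψ and ψ′ at the step yields the reflection amplitude r = (k₁ − k₂)/(k₁ + k₂) = 0.6676; thus R = |r|² = 0.4457, T = 0.5543.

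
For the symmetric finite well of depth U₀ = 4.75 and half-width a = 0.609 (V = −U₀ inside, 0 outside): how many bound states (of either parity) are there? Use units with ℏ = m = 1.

The dimensionless depth is z₀ = a√(2mU₀)/ℏ = 0.609 × √(9.500) = 1.877.
The even/odd transcendental equations gain one root per π/2 in z₀, giving N = 1 + ⌊2z₀/π⌋ = 1 + ⌊1.195⌋ = 2.

N = 2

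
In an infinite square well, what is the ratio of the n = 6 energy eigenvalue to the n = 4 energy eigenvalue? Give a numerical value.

2.25

Since E_n ∝ n², the ratio is (6/4)² = 2.25.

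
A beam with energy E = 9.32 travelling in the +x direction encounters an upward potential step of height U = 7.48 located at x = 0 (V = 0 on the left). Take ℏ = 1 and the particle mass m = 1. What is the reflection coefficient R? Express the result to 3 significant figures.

The wavenumbers are k₁ = √(2mE)/ℏ = 4.317 on the left and k₂ = √(2m(E − U))/ℏ = 1.918 on the right.
Matching ψ and ψ′ at x = 0 gives r = (k₁ − k₂)/(k₁ + k₂), so R = r² = 0.1480 and T = 1 − R = 0.8520.

R = 0.148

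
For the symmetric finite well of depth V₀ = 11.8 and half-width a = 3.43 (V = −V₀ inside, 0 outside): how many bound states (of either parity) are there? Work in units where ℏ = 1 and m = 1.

The dimensionless depth is z₀ = a√(2mV₀)/ℏ = 3.43 × √(23.60) = 16.66.
A new bound state (alternating even/odd) appears each time z₀ passes a multiple of π/2, so N = ⌊2z₀/π⌋ + 1 = ⌊10.61⌋ + 1 = 11.

N = 11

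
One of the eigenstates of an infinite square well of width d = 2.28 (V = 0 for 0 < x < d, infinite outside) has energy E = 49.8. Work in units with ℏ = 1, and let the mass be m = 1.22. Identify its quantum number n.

n = 8

For an infinite well E_n = n²π²ℏ²/(2md²), so n = (d/πℏ)√(2mE).
n = (2.28/π) × √(2 × 1.22 × 49.8) = 8.000 → n = 8.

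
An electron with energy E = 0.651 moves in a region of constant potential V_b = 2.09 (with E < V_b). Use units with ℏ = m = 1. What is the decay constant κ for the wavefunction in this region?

Since E < V_b the TISE in this region is ψ'' = κ²ψ with κ = √(2m(V_b − E))/ℏ.
κ = √(2 × 1 × 1.439) = 1.696.

κ = 1.70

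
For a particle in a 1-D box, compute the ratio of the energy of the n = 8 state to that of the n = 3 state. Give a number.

Since E_n ∝ n², the ratio is (8/3)² = 7.11111.

7.11111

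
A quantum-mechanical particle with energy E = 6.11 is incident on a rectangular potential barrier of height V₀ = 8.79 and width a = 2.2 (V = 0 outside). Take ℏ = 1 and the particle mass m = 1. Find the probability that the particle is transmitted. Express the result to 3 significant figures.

E < V₀: inside the barrier ψ ∝ e^{±κx} with κ = √(2m(V₀ − E))/ℏ = 2.315.
κa = 5.093, sinh(κa) = 81.47.
The exact tunnelling result is T⁻¹ = 1 + V₀² sinh²(κa) / [4E(V₀ − E)] = 7830, so T = 0.000128.

T = 0.000128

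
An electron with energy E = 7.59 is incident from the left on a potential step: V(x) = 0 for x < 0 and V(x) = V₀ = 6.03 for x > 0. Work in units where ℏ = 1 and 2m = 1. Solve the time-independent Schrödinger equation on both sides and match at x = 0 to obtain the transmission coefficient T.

The wavenumbers are k₁ = √(2mE)/ℏ = 2.755 on the left and k₂ = √(2m(E − V₀))/ℏ = 1.249 on the right.
Continuity of ψ and ψ′ at the step yields the reflection amplitude r = (k₁ − k₂)/(k₁ + k₂) = 0.3761; thus R = |r|² = 0.1415, T = 0.8585.

T = 0.859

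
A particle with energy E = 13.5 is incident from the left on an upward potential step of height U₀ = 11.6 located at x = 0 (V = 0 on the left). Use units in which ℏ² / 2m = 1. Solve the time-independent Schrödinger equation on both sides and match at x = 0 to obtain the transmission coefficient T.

T = 0.794

On each side the TISE gives plane waves with k = √(2m(E − V))/ℏ: k₁ = √(2·½·13.5) = 3.674, k₂ = √(2·½·1.9) = 1.378.
Matching ψ and ψ′ at x = 0 gives r = (k₁ − k₂)/(k₁ + k₂), so R = r² = 0.2065 and T = 1 − R = 0.7935.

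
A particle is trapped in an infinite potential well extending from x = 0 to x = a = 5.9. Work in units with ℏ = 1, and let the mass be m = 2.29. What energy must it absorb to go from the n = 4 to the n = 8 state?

ΔE = 2.97

E_n = n²π²ℏ²/(2ma²), so ΔE = (8² − 4²) π²ℏ²/(2ma²).
ΔE = 48 × π² / (2 × 2.29 × 5.9²) = 2.971.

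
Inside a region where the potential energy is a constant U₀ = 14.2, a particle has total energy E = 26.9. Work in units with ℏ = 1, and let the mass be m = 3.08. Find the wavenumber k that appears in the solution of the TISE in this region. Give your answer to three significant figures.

k = 8.84

With E > U₀ the solution is oscillatory, ψ ∝ e^{±ikx} with k = √(2m(E − U₀))/ℏ.
k = √(2 × 3.08 × 12.7) = 8.845.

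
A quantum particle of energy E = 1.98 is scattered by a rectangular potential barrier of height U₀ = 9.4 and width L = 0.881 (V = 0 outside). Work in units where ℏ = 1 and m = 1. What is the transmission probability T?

E < U₀: inside the barrier ψ ∝ e^{±κx} with κ = √(2m(U₀ − E))/ℏ = 3.852.
κL = 3.394, sinh(κL) = 14.87.
The exact tunnelling result is T⁻¹ = 1 + U₀² sinh²(κL) / [4E(U₀ − E)] = 333.6, so T = 0.00300.

T = 0.00300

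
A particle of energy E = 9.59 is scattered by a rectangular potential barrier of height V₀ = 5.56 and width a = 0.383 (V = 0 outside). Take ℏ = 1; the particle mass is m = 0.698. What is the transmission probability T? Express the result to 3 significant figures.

E > V₀: inside the barrier k₂ = √(2m(E − V₀))/ℏ = 2.372, k₂a = 0.9084.
T = [1 + V₀² sin²(k₂a) / (4E(E − V₀))]⁻¹ = 1/1.124 = 0.889.

T = 0.889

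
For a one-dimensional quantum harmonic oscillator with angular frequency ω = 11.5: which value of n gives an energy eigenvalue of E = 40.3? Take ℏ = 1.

E_n = ℏω(n + ½) ⇒ n = E/(ℏω) − ½ = 40.3/11.5 − 0.5 = 3.004 → n = 3.

n = 3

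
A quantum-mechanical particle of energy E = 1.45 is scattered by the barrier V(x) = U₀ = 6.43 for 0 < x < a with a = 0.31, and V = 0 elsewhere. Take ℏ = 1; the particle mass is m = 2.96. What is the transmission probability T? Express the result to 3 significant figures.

T = 0.0938

E < U₀: inside the barrier ψ ∝ e^{±κx} with κ = √(2m(U₀ − E))/ℏ = 5.430.
κa = 1.683, sinh(κa) = 2.599.
The exact tunnelling result is T⁻¹ = 1 + U₀² sinh²(κa) / [4E(U₀ − E)] = 10.67, so T = 0.0938.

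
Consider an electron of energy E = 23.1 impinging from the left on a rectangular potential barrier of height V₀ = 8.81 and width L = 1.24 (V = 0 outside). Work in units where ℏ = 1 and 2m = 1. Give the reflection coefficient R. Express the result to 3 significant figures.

R = 0.0555

E > V₀: inside the barrier k₂ = √(2m(E − V₀))/ℏ = 3.780, k₂L = 4.687.
Matching at both interfaces gives T⁻¹ = 1 + V₀² sin²(k₂L) / [4E(E − V₀)] = 1.059, hence T = 0.945.
R = 1 − T = 0.0555.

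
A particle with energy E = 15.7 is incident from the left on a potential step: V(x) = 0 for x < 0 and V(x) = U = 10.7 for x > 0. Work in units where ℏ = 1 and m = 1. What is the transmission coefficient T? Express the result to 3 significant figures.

The wavenumbers are k₁ = √(2mE)/ℏ = 5.604 on the left and k₂ = √(2m(E − U))/ℏ = 3.162 on the right.
Matching ψ and ψ′ at x = 0 gives r = (k₁ − k₂)/(k₁ + k₂), so R = r² = 0.07756 and T = 1 − R = 0.9224.

T = 0.922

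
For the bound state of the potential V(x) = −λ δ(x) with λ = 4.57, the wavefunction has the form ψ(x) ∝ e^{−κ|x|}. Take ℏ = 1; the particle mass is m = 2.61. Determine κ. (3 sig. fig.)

κ = 11.9

Integrating the TISE across x = 0 gives the cusp condition ψ'(0⁺) − ψ'(0⁻) = −(2mλ/ℏ²)ψ(0).
With ψ ∝ e^{−κ|x|} this yields −2κ = −2mλ/ℏ², so κ = mλ/ℏ² = 11.93.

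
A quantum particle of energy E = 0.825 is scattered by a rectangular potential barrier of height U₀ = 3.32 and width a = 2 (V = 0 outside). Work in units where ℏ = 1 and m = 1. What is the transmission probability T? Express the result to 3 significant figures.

Since E < U₀ the interior solution is evanescent with decay constant κ = √(2m(U₀ − E))/ℏ = 2.234.
κa = 4.468, sinh(κa) = 43.57.
The exact tunnelling result is T⁻¹ = 1 + U₀² sinh²(κa) / [4E(U₀ − E)] = 2542, so T = 0.000393.

T = 0.000393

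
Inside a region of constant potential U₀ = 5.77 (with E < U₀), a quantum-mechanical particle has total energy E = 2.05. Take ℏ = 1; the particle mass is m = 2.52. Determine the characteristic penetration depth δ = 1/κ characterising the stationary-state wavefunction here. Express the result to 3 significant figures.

δ = 0.231

Since E < U₀ the TISE in this region is ψ'' = κ²ψ with κ = √(2m(U₀ − E))/ℏ.
κ = √(2 × 2.52 × 3.72) = 4.330. The penetration depth is δ = 1/κ = 0.231.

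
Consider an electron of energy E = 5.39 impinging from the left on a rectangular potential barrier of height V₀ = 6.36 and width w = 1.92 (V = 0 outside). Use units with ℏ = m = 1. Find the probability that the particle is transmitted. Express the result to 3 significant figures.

T = 0.00983

E < V₀: inside the barrier ψ ∝ e^{±κx} with κ = √(2m(V₀ − E))/ℏ = 1.393.
κw = 2.674, sinh(κw) = 7.216.
The exact tunnelling result is T⁻¹ = 1 + V₀² sinh²(κw) / [4E(V₀ − E)] = 101.7, so T = 0.00983.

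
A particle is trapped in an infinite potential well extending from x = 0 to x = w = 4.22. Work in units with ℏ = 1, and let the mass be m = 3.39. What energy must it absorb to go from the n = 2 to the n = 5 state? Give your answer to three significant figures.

ΔE = 1.72

E_n = n²π²ℏ²/(2mw²), so ΔE = (5² − 2²) π²ℏ²/(2mw²).
ΔE = 21 × π² / (2 × 3.39 × 4.22²) = 1.717.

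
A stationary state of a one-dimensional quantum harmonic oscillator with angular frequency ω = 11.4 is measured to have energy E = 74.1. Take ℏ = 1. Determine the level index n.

Invert E_n = (n + ½)ℏω: n = E/ℏω − ½ = 6.000, so n = 6.

n = 6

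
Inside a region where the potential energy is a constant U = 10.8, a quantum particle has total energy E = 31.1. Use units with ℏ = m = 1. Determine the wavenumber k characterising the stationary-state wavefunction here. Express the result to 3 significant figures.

With E > U the solution is oscillatory, ψ ∝ e^{±ikx} with k = √(2m(E − U))/ℏ.
k = √(2 × 1 × 20.3) = 6.372.

k = 6.37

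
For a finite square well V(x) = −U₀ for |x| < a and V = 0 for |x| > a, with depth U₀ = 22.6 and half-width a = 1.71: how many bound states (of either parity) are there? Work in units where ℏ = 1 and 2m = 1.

N = 6

The dimensionless depth is z₀ = a√(2mU₀)/ℏ = 1.71 × √(22.60) = 8.129.
A new bound state (alternating even/odd) appears each time z₀ passes a multiple of π/2, so N = ⌊2z₀/π⌋ + 1 = ⌊5.175⌋ + 1 = 6.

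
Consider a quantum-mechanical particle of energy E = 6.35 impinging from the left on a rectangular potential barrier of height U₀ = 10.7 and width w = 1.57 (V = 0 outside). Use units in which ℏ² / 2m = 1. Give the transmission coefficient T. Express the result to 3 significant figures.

E < U₀: inside the barrier ψ ∝ e^{±κx} with κ = √(2m(U₀ − E))/ℏ = 2.086.
κw = 3.274, sinh(κw) = 13.20.
Matching ψ, ψ′ at both faces gives T = [1 + U₀² sinh²(κw) / (4E(U₀ − E))]⁻¹ = 1/181.4 = 0.00551.

T = 0.00551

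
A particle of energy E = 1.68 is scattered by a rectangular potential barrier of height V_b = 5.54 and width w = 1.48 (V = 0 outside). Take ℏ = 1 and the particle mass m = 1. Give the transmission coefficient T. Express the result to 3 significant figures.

T = 0.000906

E < V_b: inside the barrier ψ ∝ e^{±κx} with κ = √(2m(V_b − E))/ℏ = 2.778.
κw = 4.112, sinh(κw) = 30.53.
The exact tunnelling result is T⁻¹ = 1 + V_b² sinh²(κw) / [4E(V_b − E)] = 1104, so T = 0.000906.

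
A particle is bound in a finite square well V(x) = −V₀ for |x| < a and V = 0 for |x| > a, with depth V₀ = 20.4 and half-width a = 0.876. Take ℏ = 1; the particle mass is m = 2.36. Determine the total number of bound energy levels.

Define the well-strength parameter z₀ = (a/ℏ)√(2mV₀) = 0.876 × √(2·2.36·20.4) = 8.596.
The even/odd transcendental equations gain one root per π/2 in z₀, giving N = 1 + ⌊2z₀/π⌋ = 1 + ⌊5.472⌋ = 6.

N = 6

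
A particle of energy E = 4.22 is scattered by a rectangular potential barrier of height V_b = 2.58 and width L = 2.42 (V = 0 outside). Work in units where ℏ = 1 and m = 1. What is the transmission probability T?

E > V_b: inside the barrier k₂ = √(2m(E − V_b))/ℏ = 1.811, k₂L = 4.383.
T = [1 + V_b² sin²(k₂L) / (4E(E − V_b))]⁻¹ = 1/1.215 = 0.823.

T = 0.823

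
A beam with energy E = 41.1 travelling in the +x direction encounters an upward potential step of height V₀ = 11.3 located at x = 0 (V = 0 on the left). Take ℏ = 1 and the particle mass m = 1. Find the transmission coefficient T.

T = 0.994

The wavenumbers are k₁ = √(2mE)/ℏ = 9.066 on the left and k₂ = √(2m(E − V₀))/ℏ = 7.720 on the right.
Continuity of ψ and ψ′ at the step yields the reflection amplitude r = (k₁ − k₂)/(k₁ + k₂) = 0.08020; thus R = |r|² = 0.006432, T = 0.9936.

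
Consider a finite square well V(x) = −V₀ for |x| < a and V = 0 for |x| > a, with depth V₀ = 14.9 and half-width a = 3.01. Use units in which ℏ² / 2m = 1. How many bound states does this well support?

Define the well-strength parameter z₀ = (a/ℏ)√(2mV₀) = 3.01 × √(2·0.5·14.9) = 11.62.
The even/odd transcendental equations gain one root per π/2 in z₀, giving N = 1 + ⌊2z₀/π⌋ = 1 + ⌊7.397⌋ = 8.

N = 8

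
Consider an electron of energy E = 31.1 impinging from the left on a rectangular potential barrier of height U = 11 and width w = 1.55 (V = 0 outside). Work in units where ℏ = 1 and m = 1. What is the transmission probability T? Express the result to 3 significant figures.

T = 0.993

Above the barrier the interior wavenumber is k₂ = √(2m(E − U))/ℏ = 6.340, giving phase k₂w = 9.828.
T = [1 + U² sin²(k₂w) / (4E(E − U))]⁻¹ = 1/1.007 = 0.993.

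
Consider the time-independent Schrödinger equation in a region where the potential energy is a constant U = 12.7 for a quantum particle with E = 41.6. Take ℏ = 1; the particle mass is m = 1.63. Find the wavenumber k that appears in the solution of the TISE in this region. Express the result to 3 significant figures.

With E > U the solution is oscillatory, ψ ∝ e^{±ikx} with k = √(2m(E − U))/ℏ.
k = √(2 × 1.63 × 28.9) = 9.706.

k = 9.71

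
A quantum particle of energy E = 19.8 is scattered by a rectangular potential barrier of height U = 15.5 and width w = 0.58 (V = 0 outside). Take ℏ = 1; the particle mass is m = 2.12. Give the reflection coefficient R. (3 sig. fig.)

Above the barrier the interior wavenumber is k₂ = √(2m(E − U))/ℏ = 4.270, giving phase k₂w = 2.477.
T = [1 + U² sin²(k₂w) / (4E(E − U))]⁻¹ = 1/1.269 = 0.788.
R = 1 − T = 0.212.

R = 0.212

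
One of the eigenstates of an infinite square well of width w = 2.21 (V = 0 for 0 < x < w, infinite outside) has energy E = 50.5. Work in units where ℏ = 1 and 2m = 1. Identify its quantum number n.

For an infinite well E_n = n²π²ℏ²/(2mw²), so n = (w/πℏ)√(2mE).
n = (2.21/π) × √(2 × 0.5 × 50.5) = 4.999 → n = 5.

n = 5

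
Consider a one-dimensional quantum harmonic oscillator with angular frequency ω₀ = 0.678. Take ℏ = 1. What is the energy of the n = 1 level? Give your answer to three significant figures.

E = 1.02

Using E_n = (n + ½)ℏω₀: E_1 = 1.5 × 0.678 = 1.017.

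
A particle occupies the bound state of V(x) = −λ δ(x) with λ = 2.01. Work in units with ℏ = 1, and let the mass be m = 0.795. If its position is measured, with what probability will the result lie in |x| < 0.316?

P = 0.636

The normalised bound state is ψ = √κ e^{−κ|x|} with κ = mλ/ℏ² = 1.598.
P(|x| < d) = ∫_{−d}^{d} κ e^{−2κ|x|} dx = 1 − e^{−2κd} = 1 − e^{−1.010} = 0.6357.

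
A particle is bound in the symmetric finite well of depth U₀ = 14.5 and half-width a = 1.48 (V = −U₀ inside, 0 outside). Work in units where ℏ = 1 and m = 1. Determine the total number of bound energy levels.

N = 6

The dimensionless depth is z₀ = a√(2mU₀)/ℏ = 1.48 × √(29.00) = 7.970.
The even/odd transcendental equations gain one root per π/2 in z₀, giving N = 1 + ⌊2z₀/π⌋ = 1 + ⌊5.074⌋ = 6.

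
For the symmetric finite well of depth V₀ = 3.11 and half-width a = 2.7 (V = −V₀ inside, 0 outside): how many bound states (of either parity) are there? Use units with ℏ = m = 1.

The dimensionless depth is z₀ = a√(2mV₀)/ℏ = 2.7 × √(6.220) = 6.734.
The even/odd transcendental equations gain one root per π/2 in z₀, giving N = 1 + ⌊2z₀/π⌋ = 1 + ⌊4.287⌋ = 5.

N = 5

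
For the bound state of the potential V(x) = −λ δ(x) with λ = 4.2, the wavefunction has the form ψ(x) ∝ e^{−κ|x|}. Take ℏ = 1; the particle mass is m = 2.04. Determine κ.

κ = 8.57

Integrating the TISE across x = 0 gives the cusp condition ψ'(0⁺) − ψ'(0⁻) = −(2mλ/ℏ²)ψ(0).
With ψ ∝ e^{−κ|x|} this yields −2κ = −2mλ/ℏ², so κ = mλ/ℏ² = 8.568.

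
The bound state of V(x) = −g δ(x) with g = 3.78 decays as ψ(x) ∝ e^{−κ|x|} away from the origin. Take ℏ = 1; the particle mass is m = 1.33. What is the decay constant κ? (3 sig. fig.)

κ = 5.03

Integrating the TISE across x = 0 gives the cusp condition ψ'(0⁺) − ψ'(0⁻) = −(2mg/ℏ²)ψ(0).
With ψ ∝ e^{−κ|x|} this yields −2κ = −2mg/ℏ², so κ = mg/ℏ² = 5.027.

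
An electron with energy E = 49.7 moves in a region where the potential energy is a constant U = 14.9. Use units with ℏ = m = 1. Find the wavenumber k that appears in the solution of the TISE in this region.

With E > U the solution is oscillatory, ψ ∝ e^{±ikx} with k = √(2m(E − U))/ℏ.
k = √(2 × 1 × 34.8) = 8.343.

k = 8.34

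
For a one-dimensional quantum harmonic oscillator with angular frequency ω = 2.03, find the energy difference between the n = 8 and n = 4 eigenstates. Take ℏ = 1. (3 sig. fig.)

ΔE = 8.12

E_n = ℏω(n + ½), so ΔE = (8 − 4) ℏω = 4 × 2.03 = 8.120.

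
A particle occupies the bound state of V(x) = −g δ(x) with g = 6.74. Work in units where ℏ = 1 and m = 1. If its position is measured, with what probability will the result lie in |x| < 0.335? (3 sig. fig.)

P = 0.989

The normalised bound state is ψ = √κ e^{−κ|x|} with κ = mg/ℏ² = 6.740.
P(|x| < d) = ∫_{−d}^{d} κ e^{−2κ|x|} dx = 1 − e^{−2κd} = 1 − e^{−4.516} = 0.9891.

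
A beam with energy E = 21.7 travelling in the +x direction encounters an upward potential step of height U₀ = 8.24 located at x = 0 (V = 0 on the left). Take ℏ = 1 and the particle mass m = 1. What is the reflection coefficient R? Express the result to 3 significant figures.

R = 0.0141

The wavenumbers are k₁ = √(2mE)/ℏ = 6.588 on the left and k₂ = √(2m(E − U₀))/ℏ = 5.188 on the right.
Matching ψ and ψ′ at x = 0 gives r = (k₁ − k₂)/(k₁ + k₂), so R = r² = 0.01412 and T = 1 − R = 0.9859.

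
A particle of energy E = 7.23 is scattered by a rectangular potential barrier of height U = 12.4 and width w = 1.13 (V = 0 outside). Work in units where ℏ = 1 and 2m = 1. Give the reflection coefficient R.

Since E < U the interior solution is evanescent with decay constant κ = √(2m(U − E))/ℏ = 2.274.
κw = 2.569, sinh(κw) = 6.490.
The exact tunnelling result is T⁻¹ = 1 + U² sinh²(κw) / [4E(U − E)] = 44.32, so T = 0.0226.
R = 1 − T = 0.977.

R = 0.977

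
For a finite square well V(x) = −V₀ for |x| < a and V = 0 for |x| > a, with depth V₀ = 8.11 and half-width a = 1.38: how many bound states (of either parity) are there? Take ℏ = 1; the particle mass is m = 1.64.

Define the well-strength parameter z₀ = (a/ℏ)√(2mV₀) = 1.38 × √(2·1.64·8.11) = 7.117.
A new bound state (alternating even/odd) appears each time z₀ passes a multiple of π/2, so N = ⌊2z₀/π⌋ + 1 = ⌊4.531⌋ + 1 = 5.

N = 5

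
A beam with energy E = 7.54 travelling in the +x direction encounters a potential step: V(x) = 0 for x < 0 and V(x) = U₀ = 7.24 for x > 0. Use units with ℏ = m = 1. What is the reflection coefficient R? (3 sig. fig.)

The wavenumbers are k₁ = √(2mE)/ℏ = 3.883 on the left and k₂ = √(2m(E − U₀))/ℏ = 0.7746 on the right.
Matching ψ and ψ′ at x = 0 gives r = (k₁ − k₂)/(k₁ + k₂), so R = r² = 0.4454 and T = 1 − R = 0.5546.

R = 0.445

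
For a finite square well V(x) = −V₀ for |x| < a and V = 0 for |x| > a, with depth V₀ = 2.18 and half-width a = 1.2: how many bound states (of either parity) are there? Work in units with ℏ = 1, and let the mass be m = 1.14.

N = 2

Define the well-strength parameter z₀ = (a/ℏ)√(2mV₀) = 1.2 × √(2·1.14·2.18) = 2.675.
The even/odd transcendental equations gain one root per π/2 in z₀, giving N = 1 + ⌊2z₀/π⌋ = 1 + ⌊1.703⌋ = 2.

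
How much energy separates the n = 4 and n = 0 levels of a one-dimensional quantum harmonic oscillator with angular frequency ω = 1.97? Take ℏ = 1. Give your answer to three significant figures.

ΔE = 7.88

E_n = ℏω(n + ½), so ΔE = (4 − 0) ℏω = 4 × 1.97 = 7.880.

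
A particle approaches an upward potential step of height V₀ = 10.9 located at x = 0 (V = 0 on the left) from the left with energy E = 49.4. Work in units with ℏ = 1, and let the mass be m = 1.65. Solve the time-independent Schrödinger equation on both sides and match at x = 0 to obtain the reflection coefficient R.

The wavenumbers are k₁ = √(2mE)/ℏ = 12.77 on the left and k₂ = √(2m(E − V₀))/ℏ = 11.27 on the right.
Matching ψ and ψ′ at x = 0 gives r = (k₁ − k₂)/(k₁ + k₂), so R = r² = 0.003874 and T = 1 − R = 0.9961.

R = 0.00387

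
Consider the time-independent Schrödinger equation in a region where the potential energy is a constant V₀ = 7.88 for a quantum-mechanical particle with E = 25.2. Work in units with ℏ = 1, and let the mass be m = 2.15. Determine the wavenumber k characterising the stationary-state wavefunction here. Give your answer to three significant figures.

With E > V₀ the solution is oscillatory, ψ ∝ e^{±ikx} with k = √(2m(E − V₀))/ℏ.
k = √(2 × 2.15 × 17.32) = 8.630.

k = 8.63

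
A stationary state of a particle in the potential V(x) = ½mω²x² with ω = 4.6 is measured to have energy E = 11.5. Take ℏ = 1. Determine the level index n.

E_n = ℏω(n + ½) ⇒ n = E/(ℏω) − ½ = 11.5/4.6 − 0.5 = 2.000 → n = 2.

n = 2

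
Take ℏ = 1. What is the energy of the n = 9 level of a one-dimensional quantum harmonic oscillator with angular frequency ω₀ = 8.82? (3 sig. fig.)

Using E_n = (n + ½)ℏω₀: E_9 = 9.5 × 8.82 = 83.79.

E = 83.8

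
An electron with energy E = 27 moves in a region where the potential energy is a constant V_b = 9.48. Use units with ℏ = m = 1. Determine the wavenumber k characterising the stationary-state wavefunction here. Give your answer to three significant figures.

With E > V_b the solution is oscillatory, ψ ∝ e^{±ikx} with k = √(2m(E − V_b))/ℏ.
k = √(2 × 1 × 17.52) = 5.919.

k = 5.92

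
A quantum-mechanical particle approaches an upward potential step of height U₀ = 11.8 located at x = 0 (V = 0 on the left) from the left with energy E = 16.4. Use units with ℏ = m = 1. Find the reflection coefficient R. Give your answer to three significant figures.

The wavenumbers are k₁ = √(2mE)/ℏ = 5.727 on the left and k₂ = √(2m(E − U₀))/ℏ = 3.033 on the right.
Continuity of ψ and ψ′ at the step yields the reflection amplitude r = (k₁ − k₂)/(k₁ + k₂) = 0.3075; thus R = |r|² = 0.09457, T = 0.9054.

R = 0.0946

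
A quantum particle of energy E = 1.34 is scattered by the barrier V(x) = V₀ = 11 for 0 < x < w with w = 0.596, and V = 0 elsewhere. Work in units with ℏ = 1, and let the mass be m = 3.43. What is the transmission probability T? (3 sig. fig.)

T = 0.000105

E < V₀: inside the barrier ψ ∝ e^{±κx} with κ = √(2m(V₀ − E))/ℏ = 8.140.
κw = 4.852, sinh(κw) = 63.98.
Matching ψ, ψ′ at both faces gives T = [1 + V₀² sinh²(κw) / (4E(V₀ − E))]⁻¹ = 1/9566 = 0.000105.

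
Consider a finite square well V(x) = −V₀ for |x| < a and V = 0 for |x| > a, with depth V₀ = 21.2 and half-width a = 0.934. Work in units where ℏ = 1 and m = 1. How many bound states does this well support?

N = 4

Define the well-strength parameter z₀ = (a/ℏ)√(2mV₀) = 0.934 × √(2·1·21.2) = 6.082.
The even/odd transcendental equations gain one root per π/2 in z₀, giving N = 1 + ⌊2z₀/π⌋ = 1 + ⌊3.872⌋ = 4.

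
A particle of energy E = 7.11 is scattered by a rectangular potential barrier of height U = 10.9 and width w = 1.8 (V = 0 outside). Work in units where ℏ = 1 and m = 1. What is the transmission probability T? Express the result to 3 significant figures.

T = 0.000180

Since E < U the interior solution is evanescent with decay constant κ = √(2m(U − E))/ℏ = 2.753.
κw = 4.956, sinh(κw) = 70.99.
The exact tunnelling result is T⁻¹ = 1 + U² sinh²(κw) / [4E(U − E)] = 5556, so T = 0.000180.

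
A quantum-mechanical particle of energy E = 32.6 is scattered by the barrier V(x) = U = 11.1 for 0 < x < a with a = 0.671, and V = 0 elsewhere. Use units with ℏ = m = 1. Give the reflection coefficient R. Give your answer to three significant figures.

R = 0.0383

Above the barrier the interior wavenumber is k₂ = √(2m(E − U))/ℏ = 6.557, giving phase k₂a = 4.400.
Matching at both interfaces gives T⁻¹ = 1 + U² sin²(k₂a) / [4E(E − U)] = 1.040, hence T = 0.962.
R = 1 − T = 0.0383.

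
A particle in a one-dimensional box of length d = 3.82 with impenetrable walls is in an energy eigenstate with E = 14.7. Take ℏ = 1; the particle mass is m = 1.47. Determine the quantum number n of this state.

n = 8

From E_n = n²π²ℏ²/(2md²) invert to n = √(2md²E)/(πℏ).
n = (3.82/π) × √(2 × 1.47 × 14.7) = 7.994 → n = 8.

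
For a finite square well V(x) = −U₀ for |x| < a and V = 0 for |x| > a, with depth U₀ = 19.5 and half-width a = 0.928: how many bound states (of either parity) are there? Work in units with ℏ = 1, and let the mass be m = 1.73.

Define the well-strength parameter z₀ = (a/ℏ)√(2mU₀) = 0.928 × √(2·1.73·19.5) = 7.623.
The even/odd transcendental equations gain one root per π/2 in z₀, giving N = 1 + ⌊2z₀/π⌋ = 1 + ⌊4.853⌋ = 5.

N = 5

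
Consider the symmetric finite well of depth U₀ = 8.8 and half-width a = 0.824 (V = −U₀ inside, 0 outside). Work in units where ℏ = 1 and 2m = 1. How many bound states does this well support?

Define the well-strength parameter z₀ = (a/ℏ)√(2mU₀) = 0.824 × √(2·0.5·8.8) = 2.444.
A new bound state (alternating even/odd) appears each time z₀ passes a multiple of π/2, so N = ⌊2z₀/π⌋ + 1 = ⌊1.556⌋ + 1 = 2.

N = 2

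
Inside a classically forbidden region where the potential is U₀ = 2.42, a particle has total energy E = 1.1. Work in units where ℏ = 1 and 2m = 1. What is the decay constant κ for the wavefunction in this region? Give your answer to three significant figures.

κ = 1.15

Since E < U₀ the TISE in this region is ψ'' = κ²ψ with κ = √(2m(U₀ − E))/ℏ.
κ = √(2 × 0.5 × 1.32) = 1.149.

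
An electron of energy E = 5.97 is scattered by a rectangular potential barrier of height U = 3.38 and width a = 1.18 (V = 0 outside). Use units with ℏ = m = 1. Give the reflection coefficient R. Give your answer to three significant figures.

R = 0.0346

E > U: inside the barrier k₂ = √(2m(E − U))/ℏ = 2.276, k₂a = 2.686.
Matching at both interfaces gives T⁻¹ = 1 + U² sin²(k₂a) / [4E(E − U)] = 1.036, hence T = 0.965.
R = 1 − T = 0.0346.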